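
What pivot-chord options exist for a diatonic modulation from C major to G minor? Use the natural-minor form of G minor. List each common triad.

Dm, F

Triads in C major: C (I), Dm (ii), Em (iii), F (IV), G (V), Am (vi), Bdim (vii°).
Triads in G minor (natural minor): Gm (i), Adim (ii°), Bb (III), Cm (iv), Dm (v), Eb (VI), F (VII).
Shared triads with their functions: Dm (ii in C major, v in G minor); F (IV in C major, VII in G minor).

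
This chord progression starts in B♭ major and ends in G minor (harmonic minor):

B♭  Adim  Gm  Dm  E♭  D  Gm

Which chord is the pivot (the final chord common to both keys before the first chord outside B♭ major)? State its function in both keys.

Chords diatonic to B♭ major: B♭, Cm, Dm, E♭, F, Gm, Adim.
Reading the progression, the first chord not in that set is D, so the modulation leaves B♭ major there.
The chord immediately before D is E♭, which is diatonic to both keys: IV in B♭ major and VI in G minor.

E♭ — IV in B♭ major, VI in G minor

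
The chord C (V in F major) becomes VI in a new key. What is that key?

The numeral VI denotes a major triad on scale degree 6. With C on degree 6, the tonic of the new key is E.
Degree 6 carries a major triad in minor keys, so the destination is E minor.
Check: the diatonic triads of E minor (natural minor) are Em (i), F#dim (ii°), G (III), Am (iv), Bm (v), C (VI), D (VII) — C is indeed VI.

E minor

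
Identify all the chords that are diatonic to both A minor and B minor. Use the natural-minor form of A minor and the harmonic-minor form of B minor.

Em, G

Triads in A minor (natural minor): Am (i), Bdim (ii°), C (III), Dm (iv), Em (v), F (VI), G (VII).
Triads in B minor (harmonic minor): Bm (i), C#dim (ii°), Daug (III+), Em (iv), F# (V), G (VI), A#dim (vii°).
Shared triads with their functions: Em (v in A minor, iv in B minor); G (VII in A minor, VI in B minor).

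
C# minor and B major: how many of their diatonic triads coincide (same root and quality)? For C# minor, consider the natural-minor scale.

4

Diatonic triads of C# minor (natural minor): C#m (i), D#dim (ii°), E (III), F#m (iv), G#m (v), A (VI), B (VII).
Diatonic triads of B major: B (I), C#m (ii), D#m (iii), E (IV), F# (V), G#m (vi), A#dim (vii°).
Matching root and quality in both lists: C#m, E, G#m, B.
That gives 4 common triads.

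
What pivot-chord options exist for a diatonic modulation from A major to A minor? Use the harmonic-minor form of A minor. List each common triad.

Triads in A major: A major (I), B minor (ii), C# minor (iii), D major (IV), E major (V), F# minor (vi), G# diminished (vii°).
Triads in A minor (harmonic minor): A minor (i), B diminished (ii°), C augmented (III+), D minor (iv), E major (V), F major (VI), G# diminished (vii°).
Shared triads with their functions: E major (V in A major, V in A minor); G# diminished (vii° in A major, vii° in A minor).

E, G#dim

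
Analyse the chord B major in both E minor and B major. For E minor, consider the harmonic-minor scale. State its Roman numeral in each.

V in E minor; I in B major

The scale of E minor (harmonic minor) is E F# G A B C D#; B is degree 5, and the triad built there (B-D#-F#) is major, so it is V.
The scale of B major is B C# D# E F# G# A#; B is degree 1, and the triad built there (B-D#-F#) is major, so it is I.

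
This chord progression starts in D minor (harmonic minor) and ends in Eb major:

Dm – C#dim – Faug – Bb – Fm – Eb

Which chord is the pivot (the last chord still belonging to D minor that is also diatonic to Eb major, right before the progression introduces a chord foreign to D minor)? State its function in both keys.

Bb — VI in D minor, V in Eb major

Chords diatonic to D minor: Dm, Edim, Faug, Gm, A, Bb, C#dim.
Reading the progression, the first chord not in that set is Fm, so the modulation leaves D minor there.
The chord immediately before Fm is Bb, which is diatonic to both keys: VI in D minor and V in Eb major.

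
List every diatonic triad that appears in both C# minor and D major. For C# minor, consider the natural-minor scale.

Triads in C# minor (natural minor): C#m (i), D#dim (ii°), E (III), F#m (iv), G#m (v), A (VI), B (VII).
Triads in D major: D (I), Em (ii), F#m (iii), G (IV), A (V), Bm (vi), C#dim (vii°).
Shared triads with their functions: F#m (iv in C# minor, iii in D major); A (VI in C# minor, V in D major).

F#m, A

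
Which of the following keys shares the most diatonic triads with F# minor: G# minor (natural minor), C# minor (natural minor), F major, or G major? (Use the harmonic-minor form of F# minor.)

Triads of F# minor (harmonic minor): F# minor (i), G# diminished (ii°), A augmented (III+), B minor (iv), C# major (V), D major (VI), E# diminished (vii°).
G# minor (natural minor) shares 0: none.
C# minor (natural minor) shares 1: F#m.
F major shares 0: none.
G major shares 2: Bm, D.
The most common triads (2) are shared with G major.

G major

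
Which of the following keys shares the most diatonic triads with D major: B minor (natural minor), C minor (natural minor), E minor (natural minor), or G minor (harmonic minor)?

Triads of D major: D (I), Em (ii), F♯m (iii), G (IV), A (V), Bm (vi), C♯dim (vii°).
B minor (natural minor) shares 7: D, Em, F♯m, G, A, Bm, C♯dim.
C minor (natural minor) shares 0: none.
E minor (natural minor) shares 4: D, Em, G, Bm.
G minor (harmonic minor) shares 1: D.
The most common triads (7) are shared with B minor.

B minor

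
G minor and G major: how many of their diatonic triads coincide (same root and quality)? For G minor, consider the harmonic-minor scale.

Diatonic triads of G minor (harmonic minor): Gm (i), Adim (ii°), Bbaug (III+), Cm (iv), D (V), Eb (VI), F#dim (vii°).
Diatonic triads of G major: G (I), Am (ii), Bm (iii), C (IV), D (V), Em (vi), F#dim (vii°).
Matching root and quality in both lists: D, F#dim.
That gives 2 common triads.

2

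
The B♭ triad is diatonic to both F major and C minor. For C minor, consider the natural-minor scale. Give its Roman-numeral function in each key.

The scale of F major is F G A B♭ C D E; B♭ is degree 4, and the triad built there (B♭-D-F) is major, so it is IV.
The scale of C minor (natural minor) is C D E♭ F G A♭ B♭; B♭ is degree 7, and the triad built there (B♭-D-F) is major, so it is VII.

IV in F major; VII in C minor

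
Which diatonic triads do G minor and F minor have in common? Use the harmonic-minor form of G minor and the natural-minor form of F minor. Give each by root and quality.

Triads in G minor (harmonic minor): Gm (i), Adim (ii°), Bbaug (III+), Cm (iv), D (V), Eb (VI), F#dim (vii°).
Triads in F minor (natural minor): Fm (i), Gdim (ii°), Ab (III), Bbm (iv), Cm (v), Db (VI), Eb (VII).
Shared triads with their functions: Cm (iv in G minor, v in F minor); Eb (VI in G minor, VII in F minor).

Cm, Eb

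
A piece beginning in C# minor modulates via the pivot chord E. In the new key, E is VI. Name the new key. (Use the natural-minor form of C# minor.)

The numeral VI denotes a major triad on scale degree 6. With E on degree 6, the tonic of the new key is G#.
Degree 6 carries a major triad in minor keys, so the destination is G# minor.
Check: the diatonic triads of G# minor (natural minor) are G#m (i), A#dim (ii°), B (III), C#m (iv), D#m (v), E (VI), F# (VII) — E is indeed VI.

G# minor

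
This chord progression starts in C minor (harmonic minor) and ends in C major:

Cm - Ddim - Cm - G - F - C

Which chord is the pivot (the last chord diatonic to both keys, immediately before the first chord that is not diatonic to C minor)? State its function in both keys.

G — V in C minor, V in C major

Chords diatonic to C minor: Cm, Ddim, Ebaug, Fm, G, Ab, Bdim.
Reading the progression, the first chord not in that set is F, so the modulation leaves C minor there.
The chord immediately before F is G, which is diatonic to both keys: V in C minor and V in C major.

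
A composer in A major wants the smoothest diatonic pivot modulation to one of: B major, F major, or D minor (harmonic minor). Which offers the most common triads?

Triads of A major: A (I), Bm (ii), C♯m (iii), D (IV), E (V), F♯m (vi), G♯dim (vii°).
B major shares 2: C♯m, E.
F major shares 0: none.
D minor (harmonic minor) shares 1: A.
The most common triads (2) are shared with B major.

B major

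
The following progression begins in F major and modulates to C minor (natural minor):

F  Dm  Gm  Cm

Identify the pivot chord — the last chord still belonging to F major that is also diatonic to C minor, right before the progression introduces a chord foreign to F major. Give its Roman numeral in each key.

Chords diatonic to F major: F, Gm, Am, B♭, C, Dm, Edim.
Reading the progression, the first chord not in that set is Cm, so the modulation leaves F major there.
The chord immediately before Cm is Gm, which is diatonic to both keys: ii in F major and v in C minor.

Gm — ii in F major, v in C minor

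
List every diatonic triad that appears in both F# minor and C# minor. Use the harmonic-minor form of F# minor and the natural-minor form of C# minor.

F#m

Triads in F# minor (harmonic minor): F#m (i), G#dim (ii°), Aaug (III+), Bm (iv), C# (V), D (VI), E#dim (vii°).
Triads in C# minor (natural minor): C#m (i), D#dim (ii°), E (III), F#m (iv), G#m (v), A (VI), B (VII).
Shared triads with their functions: F#m (i in F# minor, iv in C# minor).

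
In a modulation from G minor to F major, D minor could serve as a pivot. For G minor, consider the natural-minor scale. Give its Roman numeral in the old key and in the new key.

The scale of G minor (natural minor) is G A Bb C D Eb F; D is degree 5, and the triad built there (D-F-A) is minor, so it is v.
The scale of F major is F G A Bb C D E; D is degree 6, and the triad built there (D-F-A) is minor, so it is vi.

v in G minor; vi in F major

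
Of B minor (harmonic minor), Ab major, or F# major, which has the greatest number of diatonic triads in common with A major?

B minor

Triads of A major: A major (I), B minor (ii), C# minor (iii), D major (IV), E major (V), F# minor (vi), G# diminished (vii°).
B minor (harmonic minor) shares 1: Bm.
Ab major shares 0: none.
F# major shares 0: none.
The most common triads (1) are shared with B minor.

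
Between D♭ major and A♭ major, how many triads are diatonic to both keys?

Diatonic triads of D♭ major: D♭ (I), E♭m (ii), Fm (iii), G♭ (IV), A♭ (V), B♭m (vi), Cdim (vii°).
Diatonic triads of A♭ major: A♭ (I), B♭m (ii), Cm (iii), D♭ (IV), E♭ (V), Fm (vi), Gdim (vii°).
Matching root and quality in both lists: D♭, Fm, A♭, B♭m.
That gives 4 common triads.

4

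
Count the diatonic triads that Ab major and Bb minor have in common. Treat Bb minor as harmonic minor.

1

Diatonic triads of Ab major: Ab major (I), Bb minor (ii), C minor (iii), Db major (IV), Eb major (V), F minor (vi), G diminished (vii°).
Diatonic triads of Bb minor (harmonic minor): Bb minor (i), C diminished (ii°), Db augmented (III+), Eb minor (iv), F major (V), Gb major (VI), A diminished (vii°).
Matching root and quality in both lists: Bb minor.
That gives 1 common triad.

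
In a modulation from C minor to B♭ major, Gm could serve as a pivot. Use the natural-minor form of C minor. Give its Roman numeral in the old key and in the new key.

v in C minor; vi in B♭ major

The scale of C minor (natural minor) is C D E♭ F G A♭ B♭; G is degree 5, and the triad built there (G-B♭-D) is minor, so it is v.
The scale of B♭ major is B♭ C D E♭ F G A; G is degree 6, and the triad built there (G-B♭-D) is minor, so it is vi.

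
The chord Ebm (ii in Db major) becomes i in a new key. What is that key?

The numeral i denotes a minor triad on scale degree 1. With Eb on degree 1, the tonic of the new key is Eb.
Degree 1 carries a minor triad in minor keys, so the destination is Eb minor.
Check: the diatonic triads of Eb minor (natural minor) are Ebm (i), Fdim (ii°), Gb (III), Abm (iv), Bbm (v), Cb (VI), Db (VII) — Ebm is indeed i.

Eb minor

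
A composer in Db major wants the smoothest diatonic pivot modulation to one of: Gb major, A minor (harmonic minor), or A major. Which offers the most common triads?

Triads of Db major: Db major (I), Eb minor (ii), F minor (iii), Gb major (IV), Ab major (V), Bb minor (vi), C diminished (vii°).
Gb major shares 4: Db, Ebm, Gb, Bbm.
A minor (harmonic minor) shares 0: none.
A major shares 0: none.
The most common triads (4) are shared with Gb major.

Gb major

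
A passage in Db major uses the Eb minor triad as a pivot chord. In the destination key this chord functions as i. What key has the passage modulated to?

Eb minor

The numeral i denotes a minor triad on scale degree 1. With Eb on degree 1, the tonic of the new key is Eb.
Degree 1 carries a minor triad in minor keys, so the destination is Eb minor.
Check: the diatonic triads of Eb minor (natural minor) are Ebm (i), Fdim (ii°), Gb (III), Abm (iv), Bbm (v), Cb (VI), Db (VII) — Eb minor is indeed i.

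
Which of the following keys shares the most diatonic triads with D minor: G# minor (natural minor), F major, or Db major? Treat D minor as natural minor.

F major

Triads of D minor (natural minor): Dm (i), Edim (ii°), F (III), Gm (iv), Am (v), Bb (VI), C (VII).
G# minor (natural minor) shares 0: none.
F major shares 7: Dm, Edim, F, Gm, Am, Bb, C.
Db major shares 0: none.
The most common triads (7) are shared with F major.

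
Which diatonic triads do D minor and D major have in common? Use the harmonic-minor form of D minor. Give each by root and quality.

Triads in D minor (harmonic minor): Dm (i), Edim (ii°), Faug (III+), Gm (iv), A (V), B♭ (VI), C♯dim (vii°).
Triads in D major: D (I), Em (ii), F♯m (iii), G (IV), A (V), Bm (vi), C♯dim (vii°).
Shared triads with their functions: A (V in D minor, V in D major); C♯dim (vii° in D minor, vii° in D major).

A, C♯dim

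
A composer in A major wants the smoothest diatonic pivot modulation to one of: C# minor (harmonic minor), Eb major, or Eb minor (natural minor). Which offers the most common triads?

Triads of A major: A major (I), B minor (ii), C# minor (iii), D major (IV), E major (V), F# minor (vi), G# diminished (vii°).
C# minor (harmonic minor) shares 3: A, C#m, F#m.
Eb major shares 0: none.
Eb minor (natural minor) shares 0: none.
The most common triads (3) are shared with C# minor.

C# minor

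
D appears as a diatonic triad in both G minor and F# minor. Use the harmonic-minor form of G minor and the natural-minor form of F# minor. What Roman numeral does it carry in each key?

The scale of G minor (harmonic minor) is G A Bb C D Eb F#; D is degree 5, and the triad built there (D-F#-A) is major, so it is V.
The scale of F# minor (natural minor) is F# G# A B C# D E; D is degree 6, and the triad built there (D-F#-A) is major, so it is VI.

V in G minor; VI in F# minor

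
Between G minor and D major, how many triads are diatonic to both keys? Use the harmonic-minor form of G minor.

1

Diatonic triads of G minor (harmonic minor): Gm (i), Adim (ii°), Bbaug (III+), Cm (iv), D (V), Eb (VI), F#dim (vii°).
Diatonic triads of D major: D (I), Em (ii), F#m (iii), G (IV), A (V), Bm (vi), C#dim (vii°).
Matching root and quality in both lists: D.
That gives 1 common triad.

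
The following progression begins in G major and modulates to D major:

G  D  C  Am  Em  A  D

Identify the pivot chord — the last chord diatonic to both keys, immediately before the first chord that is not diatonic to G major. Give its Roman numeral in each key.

Em — vi in G major, ii in D major

Chords diatonic to G major: G, Am, Bm, C, D, Em, F#dim.
Reading the progression, the first chord not in that set is A, so the modulation leaves G major there.
The chord immediately before A is Em, which is diatonic to both keys: vi in G major and ii in D major.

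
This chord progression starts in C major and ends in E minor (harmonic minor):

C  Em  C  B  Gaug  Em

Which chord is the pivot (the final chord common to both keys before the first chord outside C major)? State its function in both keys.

Chords diatonic to C major: C, Dm, Em, F, G, Am, Bdim.
Reading the progression, the first chord not in that set is B, so the modulation leaves C major there.
The chord immediately before B is C, which is diatonic to both keys: I in C major and VI in E minor.

C — I in C major, VI in E minor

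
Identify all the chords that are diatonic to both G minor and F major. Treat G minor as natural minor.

Gm, Bb, Dm, F

Triads in G minor (natural minor): Gm (i), Adim (ii°), Bb (III), Cm (iv), Dm (v), Eb (VI), F (VII).
Triads in F major: F (I), Gm (ii), Am (iii), Bb (IV), C (V), Dm (vi), Edim (vii°).
Shared triads with their functions: Gm (i in G minor, ii in F major); Bb (III in G minor, IV in F major); Dm (v in G minor, vi in F major); F (VII in G minor, I in F major).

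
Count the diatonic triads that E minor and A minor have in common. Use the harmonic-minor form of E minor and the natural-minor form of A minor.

Diatonic triads of E minor (harmonic minor): E minor (i), F# diminished (ii°), G augmented (III+), A minor (iv), B major (V), C major (VI), D# diminished (vii°).
Diatonic triads of A minor (natural minor): A minor (i), B diminished (ii°), C major (III), D minor (iv), E minor (v), F major (VI), G major (VII).
Matching root and quality in both lists: E minor, A minor, C major.
That gives 3 common triads.

3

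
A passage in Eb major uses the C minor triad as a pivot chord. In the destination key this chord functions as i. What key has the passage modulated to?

The numeral i denotes a minor triad on scale degree 1. With C on degree 1, the tonic of the new key is C.
Degree 1 carries a minor triad in minor keys, so the destination is C minor.
Check: the diatonic triads of C minor (natural minor) are Cm (i), Ddim (ii°), Eb (III), Fm (iv), Gm (v), Ab (VI), Bb (VII) — C minor is indeed i.

C minor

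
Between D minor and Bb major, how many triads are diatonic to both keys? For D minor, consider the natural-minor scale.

4

Diatonic triads of D minor (natural minor): Dm (i), Edim (ii°), F (III), Gm (iv), Am (v), Bb (VI), C (VII).
Diatonic triads of Bb major: Bb (I), Cm (ii), Dm (iii), Eb (IV), F (V), Gm (vi), Adim (vii°).
Matching root and quality in both lists: Dm, F, Gm, Bb.
That gives 4 common triads.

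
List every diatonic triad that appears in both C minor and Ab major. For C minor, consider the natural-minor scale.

Cm, Eb, Fm, Ab

Triads in C minor (natural minor): Cm (i), Ddim (ii°), Eb (III), Fm (iv), Gm (v), Ab (VI), Bb (VII).
Triads in Ab major: Ab (I), Bbm (ii), Cm (iii), Db (IV), Eb (V), Fm (vi), Gdim (vii°).
Shared triads with their functions: Cm (i in C minor, iii in Ab major); Eb (III in C minor, V in Ab major); Fm (iv in C minor, vi in Ab major); Ab (VI in C minor, I in Ab major).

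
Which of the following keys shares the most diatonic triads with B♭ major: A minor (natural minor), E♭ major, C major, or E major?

E♭ major

Triads of B♭ major: B♭ (I), Cm (ii), Dm (iii), E♭ (IV), F (V), Gm (vi), Adim (vii°).
A minor (natural minor) shares 2: Dm, F.
E♭ major shares 4: B♭, Cm, E♭, Gm.
C major shares 2: Dm, F.
E major shares 0: none.
The most common triads (4) are shared with E♭ major.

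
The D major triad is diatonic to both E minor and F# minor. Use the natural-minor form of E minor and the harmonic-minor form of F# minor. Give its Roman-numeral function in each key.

VII in E minor; VI in F# minor

The scale of E minor (natural minor) is E F# G A B C D; D is degree 7, and the triad built there (D-F#-A) is major, so it is VII.
The scale of F# minor (harmonic minor) is F# G# A B C# D E#; D is degree 6, and the triad built there (D-F#-A) is major, so it is VI.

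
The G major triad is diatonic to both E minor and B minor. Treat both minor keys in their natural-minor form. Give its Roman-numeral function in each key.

The scale of E minor (natural minor) is E F# G A B C D; G is degree 3, and the triad built there (G-B-D) is major, so it is III.
The scale of B minor (natural minor) is B C# D E F# G A; G is degree 6, and the triad built there (G-B-D) is major, so it is VI.

III in E minor; VI in B minor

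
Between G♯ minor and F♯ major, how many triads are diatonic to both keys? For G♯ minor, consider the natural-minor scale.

Diatonic triads of G♯ minor (natural minor): G♯m (i), A♯dim (ii°), B (III), C♯m (iv), D♯m (v), E (VI), F♯ (VII).
Diatonic triads of F♯ major: F♯ (I), G♯m (ii), A♯m (iii), B (IV), C♯ (V), D♯m (vi), E♯dim (vii°).
Matching root and quality in both lists: G♯m, B, D♯m, F♯.
That gives 4 common triads.

4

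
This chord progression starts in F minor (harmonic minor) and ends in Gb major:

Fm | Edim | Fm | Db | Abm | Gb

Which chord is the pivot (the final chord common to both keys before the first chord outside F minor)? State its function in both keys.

Db — VI in F minor, V in Gb major

Chords diatonic to F minor: Fm, Gdim, Abaug, Bbm, C, Db, Edim.
Reading the progression, the first chord not in that set is Abm, so the modulation leaves F minor there.
The chord immediately before Abm is Db, which is diatonic to both keys: VI in F minor and V in Gb major.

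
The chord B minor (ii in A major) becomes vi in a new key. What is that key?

The numeral vi denotes a minor triad on scale degree 6. With B on degree 6, the tonic of the new key is D.
Degree 6 carries a minor triad in major keys, so the destination is D major.
Check: the diatonic triads of D major are D (I), Em (ii), F#m (iii), G (IV), A (V), Bm (vi), C#dim (vii°) — B minor is indeed vi.

D major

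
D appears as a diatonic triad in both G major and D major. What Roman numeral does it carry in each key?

The scale of G major is G A B C D E F♯; D is degree 5, and the triad built there (D-F♯-A) is major, so it is V.
The scale of D major is D E F♯ G A B C♯; D is degree 1, and the triad built there (D-F♯-A) is major, so it is I.

V in G major; I in D major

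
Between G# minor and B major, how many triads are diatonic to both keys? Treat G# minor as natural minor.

Diatonic triads of G# minor (natural minor): G#m (i), A#dim (ii°), B (III), C#m (iv), D#m (v), E (VI), F# (VII).
Diatonic triads of B major: B (I), C#m (ii), D#m (iii), E (IV), F# (V), G#m (vi), A#dim (vii°).
Matching root and quality in both lists: G#m, A#dim, B, C#m, D#m, E, F#.
That gives 7 common triads.

7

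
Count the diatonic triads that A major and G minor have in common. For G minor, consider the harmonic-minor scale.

Diatonic triads of A major: A major (I), B minor (ii), C# minor (iii), D major (IV), E major (V), F# minor (vi), G# diminished (vii°).
Diatonic triads of G minor (harmonic minor): G minor (i), A diminished (ii°), Bb augmented (III+), C minor (iv), D major (V), Eb major (VI), F# diminished (vii°).
Matching root and quality in both lists: D major.
That gives 1 common triad.

1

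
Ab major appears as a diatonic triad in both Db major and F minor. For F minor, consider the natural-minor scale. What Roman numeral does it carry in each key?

The scale of Db major is Db Eb F Gb Ab Bb C; Ab is degree 5, and the triad built there (Ab-C-Eb) is major, so it is V.
The scale of F minor (natural minor) is F G Ab Bb C Db Eb; Ab is degree 3, and the triad built there (Ab-C-Eb) is major, so it is III.

V in Db major; III in F minor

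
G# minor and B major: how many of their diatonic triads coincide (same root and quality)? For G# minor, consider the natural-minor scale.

Diatonic triads of G# minor (natural minor): G#m (i), A#dim (ii°), B (III), C#m (iv), D#m (v), E (VI), F# (VII).
Diatonic triads of B major: B (I), C#m (ii), D#m (iii), E (IV), F# (V), G#m (vi), A#dim (vii°).
Matching root and quality in both lists: G#m, A#dim, B, C#m, D#m, E, F#.
That gives 7 common triads.

7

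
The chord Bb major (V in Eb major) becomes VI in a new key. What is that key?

The numeral VI denotes a major triad on scale degree 6. With Bb on degree 6, the tonic of the new key is D.
Degree 6 carries a major triad in minor keys, so the destination is D minor.
Check: the diatonic triads of D minor (natural minor) are Dm (i), Edim (ii°), F (III), Gm (iv), Am (v), Bb (VI), C (VII) — Bb major is indeed VI.

D minor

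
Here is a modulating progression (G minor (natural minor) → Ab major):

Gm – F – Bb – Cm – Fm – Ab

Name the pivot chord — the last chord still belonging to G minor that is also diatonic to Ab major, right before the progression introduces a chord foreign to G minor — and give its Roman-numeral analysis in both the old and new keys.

Chords diatonic to G minor: Gm, Adim, Bb, Cm, Dm, Eb, F.
Reading the progression, the first chord not in that set is Fm, so the modulation leaves G minor there.
The chord immediately before Fm is Cm, which is diatonic to both keys: iv in G minor and iii in Ab major.

Cm — iv in G minor, iii in Ab major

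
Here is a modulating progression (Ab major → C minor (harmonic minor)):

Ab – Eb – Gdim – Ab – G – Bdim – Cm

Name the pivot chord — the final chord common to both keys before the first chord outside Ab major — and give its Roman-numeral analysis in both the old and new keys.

Chords diatonic to Ab major: Ab, Bbm, Cm, Db, Eb, Fm, Gdim.
Reading the progression, the first chord not in that set is G, so the modulation leaves Ab major there.
The chord immediately before G is Ab, which is diatonic to both keys: I in Ab major and VI in C minor.

Ab — I in Ab major, VI in C minor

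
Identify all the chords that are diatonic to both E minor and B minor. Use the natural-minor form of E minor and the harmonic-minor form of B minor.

Em, G, Bm

Triads in E minor (natural minor): E minor (i), F# diminished (ii°), G major (III), A minor (iv), B minor (v), C major (VI), D major (VII).
Triads in B minor (harmonic minor): B minor (i), C# diminished (ii°), D augmented (III+), E minor (iv), F# major (V), G major (VI), A# diminished (vii°).
Shared triads with their functions: E minor (i in E minor, iv in B minor); G major (III in E minor, VI in B minor); B minor (v in E minor, i in B minor).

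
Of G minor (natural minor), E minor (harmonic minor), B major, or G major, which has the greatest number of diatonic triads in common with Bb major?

G minor

Triads of Bb major: Bb major (I), C minor (ii), D minor (iii), Eb major (IV), F major (V), G minor (vi), A diminished (vii°).
G minor (natural minor) shares 7: Bb, Cm, Dm, Eb, F, Gm, Adim.
E minor (harmonic minor) shares 0: none.
B major shares 0: none.
G major shares 0: none.
The most common triads (7) are shared with G minor.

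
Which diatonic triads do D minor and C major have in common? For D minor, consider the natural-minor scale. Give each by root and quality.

Dm, F, Am, C

Triads in D minor (natural minor): Dm (i), Edim (ii°), F (III), Gm (iv), Am (v), B♭ (VI), C (VII).
Triads in C major: C (I), Dm (ii), Em (iii), F (IV), G (V), Am (vi), Bdim (vii°).
Shared triads with their functions: Dm (i in D minor, ii in C major); F (III in D minor, IV in C major); Am (v in D minor, vi in C major); C (VII in D minor, I in C major).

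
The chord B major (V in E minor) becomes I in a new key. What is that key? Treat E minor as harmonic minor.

B major

The numeral I denotes a major triad on scale degree 1. With B on degree 1, the tonic of the new key is B.
Degree 1 carries a major triad in major keys, so the destination is B major.
Check: the diatonic triads of B major are B (I), C#m (ii), D#m (iii), E (IV), F# (V), G#m (vi), A#dim (vii°) — B major is indeed I.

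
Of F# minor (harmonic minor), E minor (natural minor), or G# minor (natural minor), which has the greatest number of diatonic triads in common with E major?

Triads of E major: E (I), F#m (ii), G#m (iii), A (IV), B (V), C#m (vi), D#dim (vii°).
F# minor (harmonic minor) shares 1: F#m.
E minor (natural minor) shares 0: none.
G# minor (natural minor) shares 4: E, G#m, B, C#m.
The most common triads (4) are shared with G# minor.

G# minor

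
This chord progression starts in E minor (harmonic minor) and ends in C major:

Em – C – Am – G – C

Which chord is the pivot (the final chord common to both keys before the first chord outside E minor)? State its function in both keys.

Am — iv in E minor, vi in C major

Chords diatonic to E minor: Em, F#dim, Gaug, Am, B, C, D#dim.
Reading the progression, the first chord not in that set is G, so the modulation leaves E minor there.
The chord immediately before G is Am, which is diatonic to both keys: iv in E minor and vi in C major.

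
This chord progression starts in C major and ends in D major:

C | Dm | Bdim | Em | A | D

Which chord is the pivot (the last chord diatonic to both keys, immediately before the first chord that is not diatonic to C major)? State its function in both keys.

Em — iii in C major, ii in D major

Chords diatonic to C major: C, Dm, Em, F, G, Am, Bdim.
Reading the progression, the first chord not in that set is A, so the modulation leaves C major there.
The chord immediately before A is Em, which is diatonic to both keys: iii in C major and ii in D major.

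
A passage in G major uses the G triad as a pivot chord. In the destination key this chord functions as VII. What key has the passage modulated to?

The numeral VII denotes a major triad on scale degree 7. With G on degree 7, the tonic of the new key is A.
Degree 7 carries a major triad in natural-minor keys, so the destination is A minor.
Check: the diatonic triads of A minor (natural minor) are Am (i), Bdim (ii°), C (III), Dm (iv), Em (v), F (VI), G (VII) — G is indeed VII.

A minor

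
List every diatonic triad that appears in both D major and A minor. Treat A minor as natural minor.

Em, G

Triads in D major: D (I), Em (ii), F♯m (iii), G (IV), A (V), Bm (vi), C♯dim (vii°).
Triads in A minor (natural minor): Am (i), Bdim (ii°), C (III), Dm (iv), Em (v), F (VI), G (VII).
Shared triads with their functions: Em (ii in D major, v in A minor); G (IV in D major, VII in A minor).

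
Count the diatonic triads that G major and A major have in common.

2

Diatonic triads of G major: G major (I), A minor (ii), B minor (iii), C major (IV), D major (V), E minor (vi), F# diminished (vii°).
Diatonic triads of A major: A major (I), B minor (ii), C# minor (iii), D major (IV), E major (V), F# minor (vi), G# diminished (vii°).
Matching root and quality in both lists: B minor, D major.
That gives 2 common triads.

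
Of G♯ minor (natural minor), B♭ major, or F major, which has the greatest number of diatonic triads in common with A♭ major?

Triads of A♭ major: A♭ major (I), B♭ minor (ii), C minor (iii), D♭ major (IV), E♭ major (V), F minor (vi), G diminished (vii°).
G♯ minor (natural minor) shares 0: none.
B♭ major shares 2: Cm, E♭.
F major shares 0: none.
The most common triads (2) are shared with B♭ major.

B♭ major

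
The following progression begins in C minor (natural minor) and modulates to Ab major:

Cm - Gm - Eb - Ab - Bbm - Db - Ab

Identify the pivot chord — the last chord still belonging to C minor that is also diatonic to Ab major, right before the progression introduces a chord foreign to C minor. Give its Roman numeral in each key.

Ab — VI in C minor, I in Ab major

Chords diatonic to C minor: Cm, Ddim, Eb, Fm, Gm, Ab, Bb.
Reading the progression, the first chord not in that set is Bbm, so the modulation leaves C minor there.
The chord immediately before Bbm is Ab, which is diatonic to both keys: VI in C minor and I in Ab major.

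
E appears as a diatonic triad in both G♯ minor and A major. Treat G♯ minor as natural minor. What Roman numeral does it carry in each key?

VI in G♯ minor; V in A major

The scale of G♯ minor (natural minor) is G♯ A♯ B C♯ D♯ E F♯; E is degree 6, and the triad built there (E-G♯-B) is major, so it is VI.
The scale of A major is A B C♯ D E F♯ G♯; E is degree 5, and the triad built there (E-G♯-B) is major, so it is V.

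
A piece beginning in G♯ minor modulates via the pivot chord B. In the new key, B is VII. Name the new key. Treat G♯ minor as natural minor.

The numeral VII denotes a major triad on scale degree 7. With B on degree 7, the tonic of the new key is C♯.
Degree 7 carries a major triad in natural-minor keys, so the destination is C♯ minor.
Check: the diatonic triads of C♯ minor (natural minor) are C♯m (i), D♯dim (ii°), E (III), F♯m (iv), G♯m (v), A (VI), B (VII) — B is indeed VII.

C♯ minor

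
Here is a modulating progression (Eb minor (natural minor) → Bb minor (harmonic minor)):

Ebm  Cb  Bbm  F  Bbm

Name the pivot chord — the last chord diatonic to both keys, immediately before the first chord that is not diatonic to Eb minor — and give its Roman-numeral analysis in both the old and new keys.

Chords diatonic to Eb minor: Ebm, Fdim, Gb, Abm, Bbm, Cb, Db.
Reading the progression, the first chord not in that set is F, so the modulation leaves Eb minor there.
The chord immediately before F is Bbm, which is diatonic to both keys: v in Eb minor and i in Bb minor.

Bbm — v in Eb minor, i in Bb minor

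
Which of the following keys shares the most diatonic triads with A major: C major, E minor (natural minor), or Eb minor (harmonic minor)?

Triads of A major: A major (I), B minor (ii), C# minor (iii), D major (IV), E major (V), F# minor (vi), G# diminished (vii°).
C major shares 0: none.
E minor (natural minor) shares 2: Bm, D.
Eb minor (harmonic minor) shares 0: none.
The most common triads (2) are shared with E minor.

E minor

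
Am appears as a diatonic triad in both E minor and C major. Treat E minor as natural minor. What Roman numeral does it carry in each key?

iv in E minor; vi in C major

The scale of E minor (natural minor) is E F# G A B C D; A is degree 4, and the triad built there (A-C-E) is minor, so it is iv.
The scale of C major is C D E F G A B; A is degree 6, and the triad built there (A-C-E) is minor, so it is vi.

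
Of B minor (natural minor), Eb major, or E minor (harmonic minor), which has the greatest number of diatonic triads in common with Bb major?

Triads of Bb major: Bb (I), Cm (ii), Dm (iii), Eb (IV), F (V), Gm (vi), Adim (vii°).
B minor (natural minor) shares 0: none.
Eb major shares 4: Bb, Cm, Eb, Gm.
E minor (harmonic minor) shares 0: none.
The most common triads (4) are shared with Eb major.

Eb major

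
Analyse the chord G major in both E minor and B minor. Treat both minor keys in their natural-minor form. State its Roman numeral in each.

The scale of E minor (natural minor) is E F# G A B C D; G is degree 3, and the triad built there (G-B-D) is major, so it is III.
The scale of B minor (natural minor) is B C# D E F# G A; G is degree 6, and the triad built there (G-B-D) is major, so it is VI.

III in E minor; VI in B minor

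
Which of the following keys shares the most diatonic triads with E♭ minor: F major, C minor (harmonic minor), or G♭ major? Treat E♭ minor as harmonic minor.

Triads of E♭ minor (harmonic minor): E♭m (i), Fdim (ii°), G♭aug (III+), A♭m (iv), B♭ (V), C♭ (VI), Ddim (vii°).
F major shares 1: B♭.
C minor (harmonic minor) shares 1: Ddim.
G♭ major shares 4: E♭m, Fdim, A♭m, C♭.
The most common triads (4) are shared with G♭ major.

G♭ major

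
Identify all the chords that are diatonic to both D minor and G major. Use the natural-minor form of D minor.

Am, C

Triads in D minor (natural minor): Dm (i), Edim (ii°), F (III), Gm (iv), Am (v), Bb (VI), C (VII).
Triads in G major: G (I), Am (ii), Bm (iii), C (IV), D (V), Em (vi), F#dim (vii°).
Shared triads with their functions: Am (v in D minor, ii in G major); C (VII in D minor, IV in G major).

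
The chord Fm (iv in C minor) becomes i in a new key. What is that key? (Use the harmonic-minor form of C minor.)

F minor

The numeral i denotes a minor triad on scale degree 1. With F on degree 1, the tonic of the new key is F.
Degree 1 carries a minor triad in minor keys, so the destination is F minor.
Check: the diatonic triads of F minor (natural minor) are Fm (i), Gdim (ii°), A♭ (III), B♭m (iv), Cm (v), D♭ (VI), E♭ (VII) — Fm is indeed i.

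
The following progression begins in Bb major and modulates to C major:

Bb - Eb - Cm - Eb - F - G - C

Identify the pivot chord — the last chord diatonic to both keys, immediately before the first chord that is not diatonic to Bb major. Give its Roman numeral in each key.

F — V in Bb major, IV in C major

Chords diatonic to Bb major: Bb, Cm, Dm, Eb, F, Gm, Adim.
Reading the progression, the first chord not in that set is G, so the modulation leaves Bb major there.
The chord immediately before G is F, which is diatonic to both keys: V in Bb major and IV in C major.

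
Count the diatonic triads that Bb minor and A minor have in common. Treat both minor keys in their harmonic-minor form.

1

Diatonic triads of Bb minor (harmonic minor): Bbm (i), Cdim (ii°), Dbaug (III+), Ebm (iv), F (V), Gb (VI), Adim (vii°).
Diatonic triads of A minor (harmonic minor): Am (i), Bdim (ii°), Caug (III+), Dm (iv), E (V), F (VI), G#dim (vii°).
Matching root and quality in both lists: F.
That gives 1 common triad.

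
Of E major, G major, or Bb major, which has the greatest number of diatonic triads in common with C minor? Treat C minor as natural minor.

Triads of C minor (natural minor): Cm (i), Ddim (ii°), Eb (III), Fm (iv), Gm (v), Ab (VI), Bb (VII).
E major shares 0: none.
G major shares 0: none.
Bb major shares 4: Cm, Eb, Gm, Bb.
The most common triads (4) are shared with Bb major.

Bb major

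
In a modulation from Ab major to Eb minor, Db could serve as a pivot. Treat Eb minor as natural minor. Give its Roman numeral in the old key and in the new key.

The scale of Ab major is Ab Bb C Db Eb F G; Db is degree 4, and the triad built there (Db-F-Ab) is major, so it is IV.
The scale of Eb minor (natural minor) is Eb F Gb Ab Bb Cb Db; Db is degree 7, and the triad built there (Db-F-Ab) is major, so it is VII.

IV in Ab major; VII in Eb minor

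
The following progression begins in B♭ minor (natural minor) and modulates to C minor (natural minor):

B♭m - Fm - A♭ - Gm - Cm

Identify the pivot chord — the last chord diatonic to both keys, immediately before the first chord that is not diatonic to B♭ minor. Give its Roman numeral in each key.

A♭ — VII in B♭ minor, VI in C minor

Chords diatonic to B♭ minor: B♭m, Cdim, D♭, E♭m, Fm, G♭, A♭.
Reading the progression, the first chord not in that set is Gm, so the modulation leaves B♭ minor there.
The chord immediately before Gm is A♭, which is diatonic to both keys: VII in B♭ minor and VI in C minor.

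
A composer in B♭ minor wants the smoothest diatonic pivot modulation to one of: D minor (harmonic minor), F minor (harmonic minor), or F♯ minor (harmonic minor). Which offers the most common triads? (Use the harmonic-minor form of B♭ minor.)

Triads of B♭ minor (harmonic minor): B♭ minor (i), C diminished (ii°), D♭ augmented (III+), E♭ minor (iv), F major (V), G♭ major (VI), A diminished (vii°).
D minor (harmonic minor) shares 0: none.
F minor (harmonic minor) shares 1: B♭m.
F♯ minor (harmonic minor) shares 0: none.
The most common triads (1) are shared with F minor.

F minor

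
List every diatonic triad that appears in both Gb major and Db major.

Triads in Gb major: Gb (I), Abm (ii), Bbm (iii), Cb (IV), Db (V), Ebm (vi), Fdim (vii°).
Triads in Db major: Db (I), Ebm (ii), Fm (iii), Gb (IV), Ab (V), Bbm (vi), Cdim (vii°).
Shared triads with their functions: Gb (I in Gb major, IV in Db major); Bbm (iii in Gb major, vi in Db major); Db (V in Gb major, I in Db major); Ebm (vi in Gb major, ii in Db major).

Gb, Bbm, Db, Ebm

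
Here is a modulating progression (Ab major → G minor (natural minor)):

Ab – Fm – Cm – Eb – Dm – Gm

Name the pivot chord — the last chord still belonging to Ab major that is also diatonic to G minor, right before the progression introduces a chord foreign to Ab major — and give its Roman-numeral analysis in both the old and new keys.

Eb — V in Ab major, VI in G minor

Chords diatonic to Ab major: Ab, Bbm, Cm, Db, Eb, Fm, Gdim.
Reading the progression, the first chord not in that set is Dm, so the modulation leaves Ab major there.
The chord immediately before Dm is Eb, which is diatonic to both keys: V in Ab major and VI in G minor.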